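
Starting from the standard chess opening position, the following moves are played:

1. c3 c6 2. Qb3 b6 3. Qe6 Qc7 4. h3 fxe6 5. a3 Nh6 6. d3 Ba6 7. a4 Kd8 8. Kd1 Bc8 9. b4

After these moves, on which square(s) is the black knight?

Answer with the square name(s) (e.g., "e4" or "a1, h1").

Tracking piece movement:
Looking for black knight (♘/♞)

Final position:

  a b c d e f g h
  ─────────────────
8│♜ ♞ ♝ ♚ · ♝ · ♜│8
7│♟ · ♛ ♟ ♟ · ♟ ♟│7
6│· ♟ ♟ · ♟ · · ♞│6
5│· · · · · · · ·│5
4│♙ ♙ · · · · · ·│4
3│· · ♙ ♙ · · · ♙│3
2│· · · · ♙ ♙ ♙ ·│2
1│♖ ♘ ♗ ♔ · ♗ ♘ ♖│1
  ─────────────────
  a b c d e f g h


b8, h6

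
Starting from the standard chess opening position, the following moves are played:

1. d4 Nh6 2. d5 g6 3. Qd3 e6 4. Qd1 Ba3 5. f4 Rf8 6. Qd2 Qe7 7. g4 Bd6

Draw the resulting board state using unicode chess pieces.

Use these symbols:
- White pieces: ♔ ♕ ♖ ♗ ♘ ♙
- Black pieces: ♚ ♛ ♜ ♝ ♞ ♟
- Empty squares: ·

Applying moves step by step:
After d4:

♜ ♞ ♝ ♛ ♚ ♝ ♞ ♜
♟ ♟ ♟ ♟ ♟ ♟ ♟ ♟
· · · · · · · ·
· · · · · · · ·
· · · ♙ · · · ·
· · · · · · · ·
♙ ♙ ♙ · ♙ ♙ ♙ ♙
♖ ♘ ♗ ♕ ♔ ♗ ♘ ♖


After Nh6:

♜ ♞ ♝ ♛ ♚ ♝ · ♜
♟ ♟ ♟ ♟ ♟ ♟ ♟ ♟
· · · · · · · ♞
· · · · · · · ·
· · · ♙ · · · ·
· · · · · · · ·
♙ ♙ ♙ · ♙ ♙ ♙ ♙
♖ ♘ ♗ ♕ ♔ ♗ ♘ ♖


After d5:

♜ ♞ ♝ ♛ ♚ ♝ · ♜
♟ ♟ ♟ ♟ ♟ ♟ ♟ ♟
· · · · · · · ♞
· · · ♙ · · · ·
· · · · · · · ·
· · · · · · · ·
♙ ♙ ♙ · ♙ ♙ ♙ ♙
♖ ♘ ♗ ♕ ♔ ♗ ♘ ♖


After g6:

♜ ♞ ♝ ♛ ♚ ♝ · ♜
♟ ♟ ♟ ♟ ♟ ♟ · ♟
· · · · · · ♟ ♞
· · · ♙ · · · ·
· · · · · · · ·
· · · · · · · ·
♙ ♙ ♙ · ♙ ♙ ♙ ♙
♖ ♘ ♗ ♕ ♔ ♗ ♘ ♖


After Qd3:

♜ ♞ ♝ ♛ ♚ ♝ · ♜
♟ ♟ ♟ ♟ ♟ ♟ · ♟
· · · · · · ♟ ♞
· · · ♙ · · · ·
· · · · · · · ·
· · · ♕ · · · ·
♙ ♙ ♙ · ♙ ♙ ♙ ♙
♖ ♘ ♗ · ♔ ♗ ♘ ♖


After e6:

♜ ♞ ♝ ♛ ♚ ♝ · ♜
♟ ♟ ♟ ♟ · ♟ · ♟
· · · · ♟ · ♟ ♞
· · · ♙ · · · ·
· · · · · · · ·
· · · ♕ · · · ·
♙ ♙ ♙ · ♙ ♙ ♙ ♙
♖ ♘ ♗ · ♔ ♗ ♘ ♖


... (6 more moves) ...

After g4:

♜ ♞ ♝ · ♚ ♜ · ·
♟ ♟ ♟ ♟ ♛ ♟ · ♟
· · · · ♟ · ♟ ♞
· · · ♙ · · · ·
· · · · · ♙ ♙ ·
♝ · · · · · · ·
♙ ♙ ♙ ♕ ♙ · · ♙
♖ ♘ ♗ · ♔ ♗ ♘ ♖


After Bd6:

♜ ♞ ♝ · ♚ ♜ · ·
♟ ♟ ♟ ♟ ♛ ♟ · ♟
· · · ♝ ♟ · ♟ ♞
· · · ♙ · · · ·
· · · · · ♙ ♙ ·
· · · · · · · ·
♙ ♙ ♙ ♕ ♙ · · ♙
♖ ♘ ♗ · ♔ ♗ ♘ ♖



  a b c d e f g h
  ─────────────────
8│♜ ♞ ♝ · ♚ ♜ · ·│8
7│♟ ♟ ♟ ♟ ♛ ♟ · ♟│7
6│· · · ♝ ♟ · ♟ ♞│6
5│· · · ♙ · · · ·│5
4│· · · · · ♙ ♙ ·│4
3│· · · · · · · ·│3
2│♙ ♙ ♙ ♕ ♙ · · ♙│2
1│♖ ♘ ♗ · ♔ ♗ ♘ ♖│1
  ─────────────────
  a b c d e f g h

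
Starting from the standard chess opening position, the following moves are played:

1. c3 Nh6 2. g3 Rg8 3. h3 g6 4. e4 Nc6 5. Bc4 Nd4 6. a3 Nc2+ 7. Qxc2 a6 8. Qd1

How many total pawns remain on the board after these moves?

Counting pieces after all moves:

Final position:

  a b c d e f g h
  ─────────────────
8│♜ · ♝ ♛ ♚ ♝ ♜ ·│8
7│· ♟ ♟ ♟ ♟ ♟ · ♟│7
6│♟ · · · · · ♟ ♞│6
5│· · · · · · · ·│5
4│· · ♗ · ♙ · · ·│4
3│♙ · ♙ · · · ♙ ♙│3
2│· ♙ · ♙ · ♙ · ·│2
1│♖ ♘ ♗ ♕ ♔ · ♘ ♖│1
  ─────────────────
  a b c d e f g h


16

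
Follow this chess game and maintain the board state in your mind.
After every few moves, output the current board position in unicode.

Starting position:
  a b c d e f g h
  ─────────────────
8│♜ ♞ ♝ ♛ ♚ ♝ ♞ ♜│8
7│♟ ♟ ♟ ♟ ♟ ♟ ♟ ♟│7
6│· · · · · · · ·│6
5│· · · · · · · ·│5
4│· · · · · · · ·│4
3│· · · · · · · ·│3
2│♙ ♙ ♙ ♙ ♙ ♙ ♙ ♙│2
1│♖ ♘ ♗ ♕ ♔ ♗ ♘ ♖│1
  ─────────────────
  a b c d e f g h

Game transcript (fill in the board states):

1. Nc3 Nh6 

  a b c d e f g h
  ─────────────────
8│♜ ♞ ♝ ♛ ♚ ♝ · ♜│8
7│♟ ♟ ♟ ♟ ♟ ♟ ♟ ♟│7
6│· · · · · · · ♞│6
5│· · · · · · · ·│5
4│· · · · · · · ·│4
3│· · ♘ · · · · ·│3
2│♙ ♙ ♙ ♙ ♙ ♙ ♙ ♙│2
1│♖ · ♗ ♕ ♔ ♗ ♘ ♖│1
  ─────────────────
  a b c d e f g h

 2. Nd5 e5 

  a b c d e f g h
  ─────────────────
8│♜ ♞ ♝ ♛ ♚ ♝ · ♜│8
7│♟ ♟ ♟ ♟ · ♟ ♟ ♟│7
6│· · · · · · · ♞│6
5│· · · ♘ ♟ · · ·│5
4│· · · · · · · ·│4
3│· · · · · · · ·│3
2│♙ ♙ ♙ ♙ ♙ ♙ ♙ ♙│2
1│♖ · ♗ ♕ ♔ ♗ ♘ ♖│1
  ─────────────────
  a b c d e f g h

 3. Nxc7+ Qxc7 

  a b c d e f g h
  ─────────────────
8│♜ ♞ ♝ · ♚ ♝ · ♜│8
7│♟ ♟ ♛ ♟ · ♟ ♟ ♟│7
6│· · · · · · · ♞│6
5│· · · · ♟ · · ·│5
4│· · · · · · · ·│4
3│· · · · · · · ·│3
2│♙ ♙ ♙ ♙ ♙ ♙ ♙ ♙│2
1│♖ · ♗ ♕ ♔ ♗ ♘ ♖│1
  ─────────────────
  a b c d e f g h

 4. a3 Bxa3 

  a b c d e f g h
  ─────────────────
8│♜ ♞ ♝ · ♚ · · ♜│8
7│♟ ♟ ♛ ♟ · ♟ ♟ ♟│7
6│· · · · · · · ♞│6
5│· · · · ♟ · · ·│5
4│· · · · · · · ·│4
3│♝ · · · · · · ·│3
2│· ♙ ♙ ♙ ♙ ♙ ♙ ♙│2
1│♖ · ♗ ♕ ♔ ♗ ♘ ♖│1
  ─────────────────
  a b c d e f g h

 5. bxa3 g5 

  a b c d e f g h
  ─────────────────
8│♜ ♞ ♝ · ♚ · · ♜│8
7│♟ ♟ ♛ ♟ · ♟ · ♟│7
6│· · · · · · · ♞│6
5│· · · · ♟ · ♟ ·│5
4│· · · · · · · ·│4
3│♙ · · · · · · ·│3
2│· · ♙ ♙ ♙ ♙ ♙ ♙│2
1│♖ · ♗ ♕ ♔ ♗ ♘ ♖│1
  ─────────────────
  a b c d e f g h



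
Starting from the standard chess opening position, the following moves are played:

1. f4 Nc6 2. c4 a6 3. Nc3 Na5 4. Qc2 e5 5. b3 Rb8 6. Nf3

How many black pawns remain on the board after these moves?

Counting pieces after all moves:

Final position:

  a b c d e f g h
  ─────────────────
8│· ♜ ♝ ♛ ♚ ♝ ♞ ♜│8
7│· ♟ ♟ ♟ · ♟ ♟ ♟│7
6│♟ · · · · · · ·│6
5│♞ · · · ♟ · · ·│5
4│· · ♙ · · ♙ · ·│4
3│· ♙ ♘ · · ♘ · ·│3
2│♙ · ♕ ♙ ♙ · ♙ ♙│2
1│♖ · ♗ · ♔ ♗ · ♖│1
  ─────────────────
  a b c d e f g h


8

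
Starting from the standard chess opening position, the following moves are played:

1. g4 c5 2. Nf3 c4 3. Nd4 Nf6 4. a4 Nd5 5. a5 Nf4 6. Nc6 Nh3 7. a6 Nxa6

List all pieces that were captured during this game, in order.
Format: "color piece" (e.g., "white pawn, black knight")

Tracking captures:
  Nxa6: captured white pawn

white pawn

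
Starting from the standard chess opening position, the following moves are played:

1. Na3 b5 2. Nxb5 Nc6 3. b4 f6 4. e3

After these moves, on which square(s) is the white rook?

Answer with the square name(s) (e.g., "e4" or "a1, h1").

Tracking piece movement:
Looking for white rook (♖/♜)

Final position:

  a b c d e f g h
  ─────────────────
8│♜ · ♝ ♛ ♚ ♝ ♞ ♜│8
7│♟ · ♟ ♟ ♟ · ♟ ♟│7
6│· · ♞ · · ♟ · ·│6
5│· ♘ · · · · · ·│5
4│· ♙ · · · · · ·│4
3│· · · · ♙ · · ·│3
2│♙ · ♙ ♙ · ♙ ♙ ♙│2
1│♖ · ♗ ♕ ♔ ♗ ♘ ♖│1
  ─────────────────
  a b c d e f g h


a1, h1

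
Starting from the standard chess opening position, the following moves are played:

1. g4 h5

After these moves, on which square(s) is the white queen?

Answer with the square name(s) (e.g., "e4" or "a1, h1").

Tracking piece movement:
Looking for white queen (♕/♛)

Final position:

  a b c d e f g h
  ─────────────────
8│♜ ♞ ♝ ♛ ♚ ♝ ♞ ♜│8
7│♟ ♟ ♟ ♟ ♟ ♟ ♟ ·│7
6│· · · · · · · ·│6
5│· · · · · · · ♟│5
4│· · · · · · ♙ ·│4
3│· · · · · · · ·│3
2│♙ ♙ ♙ ♙ ♙ ♙ · ♙│2
1│♖ ♘ ♗ ♕ ♔ ♗ ♘ ♖│1
  ─────────────────
  a b c d e f g h


d1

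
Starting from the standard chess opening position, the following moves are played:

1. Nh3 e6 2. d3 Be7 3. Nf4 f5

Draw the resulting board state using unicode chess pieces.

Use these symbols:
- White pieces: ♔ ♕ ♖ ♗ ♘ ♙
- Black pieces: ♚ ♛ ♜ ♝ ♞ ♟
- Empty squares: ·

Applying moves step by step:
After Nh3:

♜ ♞ ♝ ♛ ♚ ♝ ♞ ♜
♟ ♟ ♟ ♟ ♟ ♟ ♟ ♟
· · · · · · · ·
· · · · · · · ·
· · · · · · · ·
· · · · · · · ♘
♙ ♙ ♙ ♙ ♙ ♙ ♙ ♙
♖ ♘ ♗ ♕ ♔ ♗ · ♖


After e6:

♜ ♞ ♝ ♛ ♚ ♝ ♞ ♜
♟ ♟ ♟ ♟ · ♟ ♟ ♟
· · · · ♟ · · ·
· · · · · · · ·
· · · · · · · ·
· · · · · · · ♘
♙ ♙ ♙ ♙ ♙ ♙ ♙ ♙
♖ ♘ ♗ ♕ ♔ ♗ · ♖


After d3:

♜ ♞ ♝ ♛ ♚ ♝ ♞ ♜
♟ ♟ ♟ ♟ · ♟ ♟ ♟
· · · · ♟ · · ·
· · · · · · · ·
· · · · · · · ·
· · · ♙ · · · ♘
♙ ♙ ♙ · ♙ ♙ ♙ ♙
♖ ♘ ♗ ♕ ♔ ♗ · ♖


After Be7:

♜ ♞ ♝ ♛ ♚ · ♞ ♜
♟ ♟ ♟ ♟ ♝ ♟ ♟ ♟
· · · · ♟ · · ·
· · · · · · · ·
· · · · · · · ·
· · · ♙ · · · ♘
♙ ♙ ♙ · ♙ ♙ ♙ ♙
♖ ♘ ♗ ♕ ♔ ♗ · ♖


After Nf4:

♜ ♞ ♝ ♛ ♚ · ♞ ♜
♟ ♟ ♟ ♟ ♝ ♟ ♟ ♟
· · · · ♟ · · ·
· · · · · · · ·
· · · · · ♘ · ·
· · · ♙ · · · ·
♙ ♙ ♙ · ♙ ♙ ♙ ♙
♖ ♘ ♗ ♕ ♔ ♗ · ♖


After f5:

♜ ♞ ♝ ♛ ♚ · ♞ ♜
♟ ♟ ♟ ♟ ♝ · ♟ ♟
· · · · ♟ · · ·
· · · · · ♟ · ·
· · · · · ♘ · ·
· · · ♙ · · · ·
♙ ♙ ♙ · ♙ ♙ ♙ ♙
♖ ♘ ♗ ♕ ♔ ♗ · ♖



  a b c d e f g h
  ─────────────────
8│♜ ♞ ♝ ♛ ♚ · ♞ ♜│8
7│♟ ♟ ♟ ♟ ♝ · ♟ ♟│7
6│· · · · ♟ · · ·│6
5│· · · · · ♟ · ·│5
4│· · · · · ♘ · ·│4
3│· · · ♙ · · · ·│3
2│♙ ♙ ♙ · ♙ ♙ ♙ ♙│2
1│♖ ♘ ♗ ♕ ♔ ♗ · ♖│1
  ─────────────────
  a b c d e f g h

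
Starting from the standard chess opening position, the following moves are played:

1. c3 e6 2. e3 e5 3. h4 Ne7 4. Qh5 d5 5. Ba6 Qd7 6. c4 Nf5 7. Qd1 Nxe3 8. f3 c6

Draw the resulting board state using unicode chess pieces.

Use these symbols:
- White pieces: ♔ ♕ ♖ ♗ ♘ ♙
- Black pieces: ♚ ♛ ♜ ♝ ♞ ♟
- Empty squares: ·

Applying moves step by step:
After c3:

♜ ♞ ♝ ♛ ♚ ♝ ♞ ♜
♟ ♟ ♟ ♟ ♟ ♟ ♟ ♟
· · · · · · · ·
· · · · · · · ·
· · · · · · · ·
· · ♙ · · · · ·
♙ ♙ · ♙ ♙ ♙ ♙ ♙
♖ ♘ ♗ ♕ ♔ ♗ ♘ ♖


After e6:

♜ ♞ ♝ ♛ ♚ ♝ ♞ ♜
♟ ♟ ♟ ♟ · ♟ ♟ ♟
· · · · ♟ · · ·
· · · · · · · ·
· · · · · · · ·
· · ♙ · · · · ·
♙ ♙ · ♙ ♙ ♙ ♙ ♙
♖ ♘ ♗ ♕ ♔ ♗ ♘ ♖


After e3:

♜ ♞ ♝ ♛ ♚ ♝ ♞ ♜
♟ ♟ ♟ ♟ · ♟ ♟ ♟
· · · · ♟ · · ·
· · · · · · · ·
· · · · · · · ·
· · ♙ · ♙ · · ·
♙ ♙ · ♙ · ♙ ♙ ♙
♖ ♘ ♗ ♕ ♔ ♗ ♘ ♖


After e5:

♜ ♞ ♝ ♛ ♚ ♝ ♞ ♜
♟ ♟ ♟ ♟ · ♟ ♟ ♟
· · · · · · · ·
· · · · ♟ · · ·
· · · · · · · ·
· · ♙ · ♙ · · ·
♙ ♙ · ♙ · ♙ ♙ ♙
♖ ♘ ♗ ♕ ♔ ♗ ♘ ♖


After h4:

♜ ♞ ♝ ♛ ♚ ♝ ♞ ♜
♟ ♟ ♟ ♟ · ♟ ♟ ♟
· · · · · · · ·
· · · · ♟ · · ·
· · · · · · · ♙
· · ♙ · ♙ · · ·
♙ ♙ · ♙ · ♙ ♙ ·
♖ ♘ ♗ ♕ ♔ ♗ ♘ ♖


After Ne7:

♜ ♞ ♝ ♛ ♚ ♝ · ♜
♟ ♟ ♟ ♟ ♞ ♟ ♟ ♟
· · · · · · · ·
· · · · ♟ · · ·
· · · · · · · ♙
· · ♙ · ♙ · · ·
♙ ♙ · ♙ · ♙ ♙ ·
♖ ♘ ♗ ♕ ♔ ♗ ♘ ♖


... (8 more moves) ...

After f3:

♜ ♞ ♝ · ♚ ♝ · ♜
♟ ♟ ♟ ♛ · ♟ ♟ ♟
♗ · · · · · · ·
· · · ♟ ♟ · · ·
· · ♙ · · · · ♙
· · · · ♞ ♙ · ·
♙ ♙ · ♙ · · ♙ ·
♖ ♘ ♗ ♕ ♔ · ♘ ♖


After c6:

♜ ♞ ♝ · ♚ ♝ · ♜
♟ ♟ · ♛ · ♟ ♟ ♟
♗ · ♟ · · · · ·
· · · ♟ ♟ · · ·
· · ♙ · · · · ♙
· · · · ♞ ♙ · ·
♙ ♙ · ♙ · · ♙ ·
♖ ♘ ♗ ♕ ♔ · ♘ ♖



  a b c d e f g h
  ─────────────────
8│♜ ♞ ♝ · ♚ ♝ · ♜│8
7│♟ ♟ · ♛ · ♟ ♟ ♟│7
6│♗ · ♟ · · · · ·│6
5│· · · ♟ ♟ · · ·│5
4│· · ♙ · · · · ♙│4
3│· · · · ♞ ♙ · ·│3
2│♙ ♙ · ♙ · · ♙ ·│2
1│♖ ♘ ♗ ♕ ♔ · ♘ ♖│1
  ─────────────────
  a b c d e f g h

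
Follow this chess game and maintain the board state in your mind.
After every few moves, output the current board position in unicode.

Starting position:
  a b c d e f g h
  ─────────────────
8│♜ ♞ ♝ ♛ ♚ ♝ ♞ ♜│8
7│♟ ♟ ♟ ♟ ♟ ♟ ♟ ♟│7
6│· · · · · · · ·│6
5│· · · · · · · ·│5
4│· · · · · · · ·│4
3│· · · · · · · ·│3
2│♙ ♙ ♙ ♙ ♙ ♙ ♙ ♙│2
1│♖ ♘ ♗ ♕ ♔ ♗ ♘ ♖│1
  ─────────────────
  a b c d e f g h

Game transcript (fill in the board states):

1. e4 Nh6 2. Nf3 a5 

  a b c d e f g h
  ─────────────────
8│♜ ♞ ♝ ♛ ♚ ♝ · ♜│8
7│· ♟ ♟ ♟ ♟ ♟ ♟ ♟│7
6│· · · · · · · ♞│6
5│♟ · · · · · · ·│5
4│· · · · ♙ · · ·│4
3│· · · · · ♘ · ·│3
2│♙ ♙ ♙ ♙ · ♙ ♙ ♙│2
1│♖ ♘ ♗ ♕ ♔ ♗ · ♖│1
  ─────────────────
  a b c d e f g h

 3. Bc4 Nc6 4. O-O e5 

  a b c d e f g h
  ─────────────────
8│♜ · ♝ ♛ ♚ ♝ · ♜│8
7│· ♟ ♟ ♟ · ♟ ♟ ♟│7
6│· · ♞ · · · · ♞│6
5│♟ · · · ♟ · · ·│5
4│· · ♗ · ♙ · · ·│4
3│· · · · · ♘ · ·│3
2│♙ ♙ ♙ ♙ · ♙ ♙ ♙│2
1│♖ ♘ ♗ ♕ · ♖ ♔ ·│1
  ─────────────────
  a b c d e f g h

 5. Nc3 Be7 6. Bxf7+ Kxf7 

  a b c d e f g h
  ─────────────────
8│♜ · ♝ ♛ · · · ♜│8
7│· ♟ ♟ ♟ ♝ ♚ ♟ ♟│7
6│· · ♞ · · · · ♞│6
5│♟ · · · ♟ · · ·│5
4│· · · · ♙ · · ·│4
3│· · ♘ · · ♘ · ·│3
2│♙ ♙ ♙ ♙ · ♙ ♙ ♙│2
1│♖ · ♗ ♕ · ♖ ♔ ·│1
  ─────────────────
  a b c d e f g h

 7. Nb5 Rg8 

  a b c d e f g h
  ─────────────────
8│♜ · ♝ ♛ · · ♜ ·│8
7│· ♟ ♟ ♟ ♝ ♚ ♟ ♟│7
6│· · ♞ · · · · ♞│6
5│♟ ♘ · · ♟ · · ·│5
4│· · · · ♙ · · ·│4
3│· · · · · ♘ · ·│3
2│♙ ♙ ♙ ♙ · ♙ ♙ ♙│2
1│♖ · ♗ ♕ · ♖ ♔ ·│1
  ─────────────────
  a b c d e f g h


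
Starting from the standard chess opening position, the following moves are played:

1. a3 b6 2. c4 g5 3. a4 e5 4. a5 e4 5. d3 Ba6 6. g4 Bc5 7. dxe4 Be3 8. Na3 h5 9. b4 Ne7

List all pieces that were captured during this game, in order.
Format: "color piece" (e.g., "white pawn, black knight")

Tracking captures:
  dxe4: captured black pawn

black pawn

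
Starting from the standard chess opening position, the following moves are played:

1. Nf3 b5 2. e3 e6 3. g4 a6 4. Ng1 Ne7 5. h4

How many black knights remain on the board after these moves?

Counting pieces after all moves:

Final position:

  a b c d e f g h
  ─────────────────
8│♜ ♞ ♝ ♛ ♚ ♝ · ♜│8
7│· · ♟ ♟ ♞ ♟ ♟ ♟│7
6│♟ · · · ♟ · · ·│6
5│· ♟ · · · · · ·│5
4│· · · · · · ♙ ♙│4
3│· · · · ♙ · · ·│3
2│♙ ♙ ♙ ♙ · ♙ · ·│2
1│♖ ♘ ♗ ♕ ♔ ♗ ♘ ♖│1
  ─────────────────
  a b c d e f g h


2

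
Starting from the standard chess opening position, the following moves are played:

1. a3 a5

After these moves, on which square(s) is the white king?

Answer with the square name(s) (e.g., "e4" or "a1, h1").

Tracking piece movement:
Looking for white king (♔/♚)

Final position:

  a b c d e f g h
  ─────────────────
8│♜ ♞ ♝ ♛ ♚ ♝ ♞ ♜│8
7│· ♟ ♟ ♟ ♟ ♟ ♟ ♟│7
6│· · · · · · · ·│6
5│♟ · · · · · · ·│5
4│· · · · · · · ·│4
3│♙ · · · · · · ·│3
2│· ♙ ♙ ♙ ♙ ♙ ♙ ♙│2
1│♖ ♘ ♗ ♕ ♔ ♗ ♘ ♖│1
  ─────────────────
  a b c d e f g h


e1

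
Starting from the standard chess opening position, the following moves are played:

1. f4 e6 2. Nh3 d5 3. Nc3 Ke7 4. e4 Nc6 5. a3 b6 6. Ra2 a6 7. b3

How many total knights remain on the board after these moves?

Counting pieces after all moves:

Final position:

  a b c d e f g h
  ─────────────────
8│♜ · ♝ ♛ · ♝ ♞ ♜│8
7│· · ♟ · ♚ ♟ ♟ ♟│7
6│♟ ♟ ♞ · ♟ · · ·│6
5│· · · ♟ · · · ·│5
4│· · · · ♙ ♙ · ·│4
3│♙ ♙ ♘ · · · · ♘│3
2│♖ · ♙ ♙ · · ♙ ♙│2
1│· · ♗ ♕ ♔ ♗ · ♖│1
  ─────────────────
  a b c d e f g h


4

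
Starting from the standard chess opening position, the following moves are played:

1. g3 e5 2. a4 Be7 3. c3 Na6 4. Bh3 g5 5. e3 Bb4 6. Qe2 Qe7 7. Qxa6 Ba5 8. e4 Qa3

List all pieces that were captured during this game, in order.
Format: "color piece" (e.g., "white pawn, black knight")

Tracking captures:
  Qxa6: captured black knight

black knight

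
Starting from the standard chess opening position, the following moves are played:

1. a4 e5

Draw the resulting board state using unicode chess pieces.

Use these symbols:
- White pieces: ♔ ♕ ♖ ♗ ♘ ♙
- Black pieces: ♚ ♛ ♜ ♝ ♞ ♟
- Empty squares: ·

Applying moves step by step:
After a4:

♜ ♞ ♝ ♛ ♚ ♝ ♞ ♜
♟ ♟ ♟ ♟ ♟ ♟ ♟ ♟
· · · · · · · ·
· · · · · · · ·
♙ · · · · · · ·
· · · · · · · ·
· ♙ ♙ ♙ ♙ ♙ ♙ ♙
♖ ♘ ♗ ♕ ♔ ♗ ♘ ♖


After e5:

♜ ♞ ♝ ♛ ♚ ♝ ♞ ♜
♟ ♟ ♟ ♟ · ♟ ♟ ♟
· · · · · · · ·
· · · · ♟ · · ·
♙ · · · · · · ·
· · · · · · · ·
· ♙ ♙ ♙ ♙ ♙ ♙ ♙
♖ ♘ ♗ ♕ ♔ ♗ ♘ ♖



  a b c d e f g h
  ─────────────────
8│♜ ♞ ♝ ♛ ♚ ♝ ♞ ♜│8
7│♟ ♟ ♟ ♟ · ♟ ♟ ♟│7
6│· · · · · · · ·│6
5│· · · · ♟ · · ·│5
4│♙ · · · · · · ·│4
3│· · · · · · · ·│3
2│· ♙ ♙ ♙ ♙ ♙ ♙ ♙│2
1│♖ ♘ ♗ ♕ ♔ ♗ ♘ ♖│1
  ─────────────────
  a b c d e f g h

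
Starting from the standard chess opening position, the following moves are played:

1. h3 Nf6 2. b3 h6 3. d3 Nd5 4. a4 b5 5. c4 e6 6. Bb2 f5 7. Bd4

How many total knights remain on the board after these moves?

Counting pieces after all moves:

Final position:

  a b c d e f g h
  ─────────────────
8│♜ ♞ ♝ ♛ ♚ ♝ · ♜│8
7│♟ · ♟ ♟ · · ♟ ·│7
6│· · · · ♟ · · ♟│6
5│· ♟ · ♞ · ♟ · ·│5
4│♙ · ♙ ♗ · · · ·│4
3│· ♙ · ♙ · · · ♙│3
2│· · · · ♙ ♙ ♙ ·│2
1│♖ ♘ · ♕ ♔ ♗ ♘ ♖│1
  ─────────────────
  a b c d e f g h


4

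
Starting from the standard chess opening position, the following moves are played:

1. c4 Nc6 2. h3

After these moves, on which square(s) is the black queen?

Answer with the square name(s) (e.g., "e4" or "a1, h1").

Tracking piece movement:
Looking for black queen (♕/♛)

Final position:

  a b c d e f g h
  ─────────────────
8│♜ · ♝ ♛ ♚ ♝ ♞ ♜│8
7│♟ ♟ ♟ ♟ ♟ ♟ ♟ ♟│7
6│· · ♞ · · · · ·│6
5│· · · · · · · ·│5
4│· · ♙ · · · · ·│4
3│· · · · · · · ♙│3
2│♙ ♙ · ♙ ♙ ♙ ♙ ·│2
1│♖ ♘ ♗ ♕ ♔ ♗ ♘ ♖│1
  ─────────────────
  a b c d e f g h


d8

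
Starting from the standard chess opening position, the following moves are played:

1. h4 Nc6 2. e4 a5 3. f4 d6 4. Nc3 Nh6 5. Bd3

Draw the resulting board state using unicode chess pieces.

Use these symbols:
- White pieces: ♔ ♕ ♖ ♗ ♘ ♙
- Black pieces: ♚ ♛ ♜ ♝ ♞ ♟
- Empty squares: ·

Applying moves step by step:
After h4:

♜ ♞ ♝ ♛ ♚ ♝ ♞ ♜
♟ ♟ ♟ ♟ ♟ ♟ ♟ ♟
· · · · · · · ·
· · · · · · · ·
· · · · · · · ♙
· · · · · · · ·
♙ ♙ ♙ ♙ ♙ ♙ ♙ ·
♖ ♘ ♗ ♕ ♔ ♗ ♘ ♖


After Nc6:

♜ · ♝ ♛ ♚ ♝ ♞ ♜
♟ ♟ ♟ ♟ ♟ ♟ ♟ ♟
· · ♞ · · · · ·
· · · · · · · ·
· · · · · · · ♙
· · · · · · · ·
♙ ♙ ♙ ♙ ♙ ♙ ♙ ·
♖ ♘ ♗ ♕ ♔ ♗ ♘ ♖


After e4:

♜ · ♝ ♛ ♚ ♝ ♞ ♜
♟ ♟ ♟ ♟ ♟ ♟ ♟ ♟
· · ♞ · · · · ·
· · · · · · · ·
· · · · ♙ · · ♙
· · · · · · · ·
♙ ♙ ♙ ♙ · ♙ ♙ ·
♖ ♘ ♗ ♕ ♔ ♗ ♘ ♖


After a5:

♜ · ♝ ♛ ♚ ♝ ♞ ♜
· ♟ ♟ ♟ ♟ ♟ ♟ ♟
· · ♞ · · · · ·
♟ · · · · · · ·
· · · · ♙ · · ♙
· · · · · · · ·
♙ ♙ ♙ ♙ · ♙ ♙ ·
♖ ♘ ♗ ♕ ♔ ♗ ♘ ♖


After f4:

♜ · ♝ ♛ ♚ ♝ ♞ ♜
· ♟ ♟ ♟ ♟ ♟ ♟ ♟
· · ♞ · · · · ·
♟ · · · · · · ·
· · · · ♙ ♙ · ♙
· · · · · · · ·
♙ ♙ ♙ ♙ · · ♙ ·
♖ ♘ ♗ ♕ ♔ ♗ ♘ ♖


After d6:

♜ · ♝ ♛ ♚ ♝ ♞ ♜
· ♟ ♟ · ♟ ♟ ♟ ♟
· · ♞ ♟ · · · ·
♟ · · · · · · ·
· · · · ♙ ♙ · ♙
· · · · · · · ·
♙ ♙ ♙ ♙ · · ♙ ·
♖ ♘ ♗ ♕ ♔ ♗ ♘ ♖


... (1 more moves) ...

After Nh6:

♜ · ♝ ♛ ♚ ♝ · ♜
· ♟ ♟ · ♟ ♟ ♟ ♟
· · ♞ ♟ · · · ♞
♟ · · · · · · ·
· · · · ♙ ♙ · ♙
· · ♘ · · · · ·
♙ ♙ ♙ ♙ · · ♙ ·
♖ · ♗ ♕ ♔ ♗ ♘ ♖


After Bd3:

♜ · ♝ ♛ ♚ ♝ · ♜
· ♟ ♟ · ♟ ♟ ♟ ♟
· · ♞ ♟ · · · ♞
♟ · · · · · · ·
· · · · ♙ ♙ · ♙
· · ♘ ♗ · · · ·
♙ ♙ ♙ ♙ · · ♙ ·
♖ · ♗ ♕ ♔ · ♘ ♖



  a b c d e f g h
  ─────────────────
8│♜ · ♝ ♛ ♚ ♝ · ♜│8
7│· ♟ ♟ · ♟ ♟ ♟ ♟│7
6│· · ♞ ♟ · · · ♞│6
5│♟ · · · · · · ·│5
4│· · · · ♙ ♙ · ♙│4
3│· · ♘ ♗ · · · ·│3
2│♙ ♙ ♙ ♙ · · ♙ ·│2
1│♖ · ♗ ♕ ♔ · ♘ ♖│1
  ─────────────────
  a b c d e f g h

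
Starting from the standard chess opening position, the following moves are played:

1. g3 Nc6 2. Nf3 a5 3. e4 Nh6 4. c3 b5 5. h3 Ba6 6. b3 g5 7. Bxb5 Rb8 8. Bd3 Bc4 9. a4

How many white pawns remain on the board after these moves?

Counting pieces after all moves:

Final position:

  a b c d e f g h
  ─────────────────
8│· ♜ · ♛ ♚ ♝ · ♜│8
7│· · ♟ ♟ ♟ ♟ · ♟│7
6│· · ♞ · · · · ♞│6
5│♟ · · · · · ♟ ·│5
4│♙ · ♝ · ♙ · · ·│4
3│· ♙ ♙ ♗ · ♘ ♙ ♙│3
2│· · · ♙ · ♙ · ·│2
1│♖ ♘ ♗ ♕ ♔ · · ♖│1
  ─────────────────
  a b c d e f g h


8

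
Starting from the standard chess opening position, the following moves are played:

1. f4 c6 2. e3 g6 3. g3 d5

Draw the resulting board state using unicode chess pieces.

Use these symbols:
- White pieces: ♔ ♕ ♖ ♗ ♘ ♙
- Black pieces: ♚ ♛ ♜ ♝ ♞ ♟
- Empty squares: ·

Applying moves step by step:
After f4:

♜ ♞ ♝ ♛ ♚ ♝ ♞ ♜
♟ ♟ ♟ ♟ ♟ ♟ ♟ ♟
· · · · · · · ·
· · · · · · · ·
· · · · · ♙ · ·
· · · · · · · ·
♙ ♙ ♙ ♙ ♙ · ♙ ♙
♖ ♘ ♗ ♕ ♔ ♗ ♘ ♖


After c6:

♜ ♞ ♝ ♛ ♚ ♝ ♞ ♜
♟ ♟ · ♟ ♟ ♟ ♟ ♟
· · ♟ · · · · ·
· · · · · · · ·
· · · · · ♙ · ·
· · · · · · · ·
♙ ♙ ♙ ♙ ♙ · ♙ ♙
♖ ♘ ♗ ♕ ♔ ♗ ♘ ♖


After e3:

♜ ♞ ♝ ♛ ♚ ♝ ♞ ♜
♟ ♟ · ♟ ♟ ♟ ♟ ♟
· · ♟ · · · · ·
· · · · · · · ·
· · · · · ♙ · ·
· · · · ♙ · · ·
♙ ♙ ♙ ♙ · · ♙ ♙
♖ ♘ ♗ ♕ ♔ ♗ ♘ ♖


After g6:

♜ ♞ ♝ ♛ ♚ ♝ ♞ ♜
♟ ♟ · ♟ ♟ ♟ · ♟
· · ♟ · · · ♟ ·
· · · · · · · ·
· · · · · ♙ · ·
· · · · ♙ · · ·
♙ ♙ ♙ ♙ · · ♙ ♙
♖ ♘ ♗ ♕ ♔ ♗ ♘ ♖


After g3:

♜ ♞ ♝ ♛ ♚ ♝ ♞ ♜
♟ ♟ · ♟ ♟ ♟ · ♟
· · ♟ · · · ♟ ·
· · · · · · · ·
· · · · · ♙ · ·
· · · · ♙ · ♙ ·
♙ ♙ ♙ ♙ · · · ♙
♖ ♘ ♗ ♕ ♔ ♗ ♘ ♖


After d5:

♜ ♞ ♝ ♛ ♚ ♝ ♞ ♜
♟ ♟ · · ♟ ♟ · ♟
· · ♟ · · · ♟ ·
· · · ♟ · · · ·
· · · · · ♙ · ·
· · · · ♙ · ♙ ·
♙ ♙ ♙ ♙ · · · ♙
♖ ♘ ♗ ♕ ♔ ♗ ♘ ♖



  a b c d e f g h
  ─────────────────
8│♜ ♞ ♝ ♛ ♚ ♝ ♞ ♜│8
7│♟ ♟ · · ♟ ♟ · ♟│7
6│· · ♟ · · · ♟ ·│6
5│· · · ♟ · · · ·│5
4│· · · · · ♙ · ·│4
3│· · · · ♙ · ♙ ·│3
2│♙ ♙ ♙ ♙ · · · ♙│2
1│♖ ♘ ♗ ♕ ♔ ♗ ♘ ♖│1
  ─────────────────
  a b c d e f g h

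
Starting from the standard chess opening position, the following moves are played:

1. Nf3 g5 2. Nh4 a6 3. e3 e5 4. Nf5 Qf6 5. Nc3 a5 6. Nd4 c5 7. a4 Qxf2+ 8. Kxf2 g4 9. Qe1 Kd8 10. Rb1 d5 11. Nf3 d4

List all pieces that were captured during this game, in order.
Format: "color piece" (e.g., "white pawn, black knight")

Tracking captures:
  Qxf2+: captured white pawn
  Kxf2: captured black queen

white pawn, black queen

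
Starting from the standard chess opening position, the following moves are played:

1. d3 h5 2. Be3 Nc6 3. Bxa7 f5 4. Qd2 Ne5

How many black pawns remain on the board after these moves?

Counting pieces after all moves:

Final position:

  a b c d e f g h
  ─────────────────
8│♜ · ♝ ♛ ♚ ♝ ♞ ♜│8
7│♗ ♟ ♟ ♟ ♟ · ♟ ·│7
6│· · · · · · · ·│6
5│· · · · ♞ ♟ · ♟│5
4│· · · · · · · ·│4
3│· · · ♙ · · · ·│3
2│♙ ♙ ♙ ♕ ♙ ♙ ♙ ♙│2
1│♖ ♘ · · ♔ ♗ ♘ ♖│1
  ─────────────────
  a b c d e f g h


7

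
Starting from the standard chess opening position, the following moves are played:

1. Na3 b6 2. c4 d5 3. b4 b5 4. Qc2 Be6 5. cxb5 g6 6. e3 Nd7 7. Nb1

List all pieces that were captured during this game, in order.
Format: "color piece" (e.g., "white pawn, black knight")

Tracking captures:
  cxb5: captured black pawn

black pawn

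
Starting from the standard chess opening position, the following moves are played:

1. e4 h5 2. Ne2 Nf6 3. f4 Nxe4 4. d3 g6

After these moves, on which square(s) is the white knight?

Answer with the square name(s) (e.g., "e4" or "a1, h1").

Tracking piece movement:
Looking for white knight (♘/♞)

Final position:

  a b c d e f g h
  ─────────────────
8│♜ ♞ ♝ ♛ ♚ ♝ · ♜│8
7│♟ ♟ ♟ ♟ ♟ ♟ · ·│7
6│· · · · · · ♟ ·│6
5│· · · · · · · ♟│5
4│· · · · ♞ ♙ · ·│4
3│· · · ♙ · · · ·│3
2│♙ ♙ ♙ · ♘ · ♙ ♙│2
1│♖ ♘ ♗ ♕ ♔ ♗ · ♖│1
  ─────────────────
  a b c d e f g h


b1, e2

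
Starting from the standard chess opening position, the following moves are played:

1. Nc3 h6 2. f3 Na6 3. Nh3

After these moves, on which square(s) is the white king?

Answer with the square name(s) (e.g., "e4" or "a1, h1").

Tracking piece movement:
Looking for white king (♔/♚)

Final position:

  a b c d e f g h
  ─────────────────
8│♜ · ♝ ♛ ♚ ♝ ♞ ♜│8
7│♟ ♟ ♟ ♟ ♟ ♟ ♟ ·│7
6│♞ · · · · · · ♟│6
5│· · · · · · · ·│5
4│· · · · · · · ·│4
3│· · ♘ · · ♙ · ♘│3
2│♙ ♙ ♙ ♙ ♙ · ♙ ♙│2
1│♖ · ♗ ♕ ♔ ♗ · ♖│1
  ─────────────────
  a b c d e f g h


e1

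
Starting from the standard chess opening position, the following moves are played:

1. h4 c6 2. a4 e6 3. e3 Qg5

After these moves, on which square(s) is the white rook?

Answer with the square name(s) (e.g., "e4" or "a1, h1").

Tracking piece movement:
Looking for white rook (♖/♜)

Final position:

  a b c d e f g h
  ─────────────────
8│♜ ♞ ♝ · ♚ ♝ ♞ ♜│8
7│♟ ♟ · ♟ · ♟ ♟ ♟│7
6│· · ♟ · ♟ · · ·│6
5│· · · · · · ♛ ·│5
4│♙ · · · · · · ♙│4
3│· · · · ♙ · · ·│3
2│· ♙ ♙ ♙ · ♙ ♙ ·│2
1│♖ ♘ ♗ ♕ ♔ ♗ ♘ ♖│1
  ─────────────────
  a b c d e f g h


a1, h1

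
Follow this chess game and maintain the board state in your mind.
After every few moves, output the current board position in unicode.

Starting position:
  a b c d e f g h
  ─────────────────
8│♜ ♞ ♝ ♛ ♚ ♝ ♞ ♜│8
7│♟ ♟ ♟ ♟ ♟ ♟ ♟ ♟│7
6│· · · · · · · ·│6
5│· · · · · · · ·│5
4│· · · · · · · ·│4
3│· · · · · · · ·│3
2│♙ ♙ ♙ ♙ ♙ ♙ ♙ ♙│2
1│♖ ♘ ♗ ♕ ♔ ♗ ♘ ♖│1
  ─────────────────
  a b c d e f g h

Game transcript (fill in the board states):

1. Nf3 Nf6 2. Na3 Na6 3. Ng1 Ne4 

  a b c d e f g h
  ─────────────────
8│♜ · ♝ ♛ ♚ ♝ · ♜│8
7│♟ ♟ ♟ ♟ ♟ ♟ ♟ ♟│7
6│♞ · · · · · · ·│6
5│· · · · · · · ·│5
4│· · · · ♞ · · ·│4
3│♘ · · · · · · ·│3
2│♙ ♙ ♙ ♙ ♙ ♙ ♙ ♙│2
1│♖ · ♗ ♕ ♔ ♗ ♘ ♖│1
  ─────────────────
  a b c d e f g h

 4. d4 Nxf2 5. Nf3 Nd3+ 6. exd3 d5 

  a b c d e f g h
  ─────────────────
8│♜ · ♝ ♛ ♚ ♝ · ♜│8
7│♟ ♟ ♟ · ♟ ♟ ♟ ♟│7
6│♞ · · · · · · ·│6
5│· · · ♟ · · · ·│5
4│· · · ♙ · · · ·│4
3│♘ · · ♙ · ♘ · ·│3
2│♙ ♙ ♙ · · · ♙ ♙│2
1│♖ · ♗ ♕ ♔ ♗ · ♖│1
  ─────────────────
  a b c d e f g h

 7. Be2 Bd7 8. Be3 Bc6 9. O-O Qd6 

  a b c d e f g h
  ─────────────────
8│♜ · · · ♚ ♝ · ♜│8
7│♟ ♟ ♟ · ♟ ♟ ♟ ♟│7
6│♞ · ♝ ♛ · · · ·│6
5│· · · ♟ · · · ·│5
4│· · · ♙ · · · ·│4
3│♘ · · ♙ ♗ ♘ · ·│3
2│♙ ♙ ♙ · ♗ · ♙ ♙│2
1│♖ · · ♕ · ♖ ♔ ·│1
  ─────────────────
  a b c d e f g h

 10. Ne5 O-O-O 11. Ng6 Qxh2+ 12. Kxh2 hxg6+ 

  a b c d e f g h
  ─────────────────
8│· · ♚ ♜ · ♝ · ♜│8
7│♟ ♟ ♟ · ♟ ♟ ♟ ·│7
6│♞ · ♝ · · · ♟ ·│6
5│· · · ♟ · · · ·│5
4│· · · ♙ · · · ·│4
3│♘ · · ♙ ♗ · · ·│3
2│♙ ♙ ♙ · ♗ · ♙ ♔│2
1│♖ · · ♕ · ♖ · ·│1
  ─────────────────
  a b c d e f g h

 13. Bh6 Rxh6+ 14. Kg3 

  a b c d e f g h
  ─────────────────
8│· · ♚ ♜ · ♝ · ·│8
7│♟ ♟ ♟ · ♟ ♟ ♟ ·│7
6│♞ · ♝ · · · ♟ ♜│6
5│· · · ♟ · · · ·│5
4│· · · ♙ · · · ·│4
3│♘ · · ♙ · · ♔ ·│3
2│♙ ♙ ♙ · ♗ · ♙ ·│2
1│♖ · · ♕ · ♖ · ·│1
  ─────────────────
  a b c d e f g h


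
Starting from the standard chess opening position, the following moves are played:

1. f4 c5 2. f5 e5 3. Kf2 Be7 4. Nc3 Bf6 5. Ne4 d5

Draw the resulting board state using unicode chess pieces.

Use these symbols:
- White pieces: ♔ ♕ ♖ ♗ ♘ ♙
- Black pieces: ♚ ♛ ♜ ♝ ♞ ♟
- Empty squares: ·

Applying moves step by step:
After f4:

♜ ♞ ♝ ♛ ♚ ♝ ♞ ♜
♟ ♟ ♟ ♟ ♟ ♟ ♟ ♟
· · · · · · · ·
· · · · · · · ·
· · · · · ♙ · ·
· · · · · · · ·
♙ ♙ ♙ ♙ ♙ · ♙ ♙
♖ ♘ ♗ ♕ ♔ ♗ ♘ ♖


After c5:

♜ ♞ ♝ ♛ ♚ ♝ ♞ ♜
♟ ♟ · ♟ ♟ ♟ ♟ ♟
· · · · · · · ·
· · ♟ · · · · ·
· · · · · ♙ · ·
· · · · · · · ·
♙ ♙ ♙ ♙ ♙ · ♙ ♙
♖ ♘ ♗ ♕ ♔ ♗ ♘ ♖


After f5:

♜ ♞ ♝ ♛ ♚ ♝ ♞ ♜
♟ ♟ · ♟ ♟ ♟ ♟ ♟
· · · · · · · ·
· · ♟ · · ♙ · ·
· · · · · · · ·
· · · · · · · ·
♙ ♙ ♙ ♙ ♙ · ♙ ♙
♖ ♘ ♗ ♕ ♔ ♗ ♘ ♖


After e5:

♜ ♞ ♝ ♛ ♚ ♝ ♞ ♜
♟ ♟ · ♟ · ♟ ♟ ♟
· · · · · · · ·
· · ♟ · ♟ ♙ · ·
· · · · · · · ·
· · · · · · · ·
♙ ♙ ♙ ♙ ♙ · ♙ ♙
♖ ♘ ♗ ♕ ♔ ♗ ♘ ♖


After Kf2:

♜ ♞ ♝ ♛ ♚ ♝ ♞ ♜
♟ ♟ · ♟ · ♟ ♟ ♟
· · · · · · · ·
· · ♟ · ♟ ♙ · ·
· · · · · · · ·
· · · · · · · ·
♙ ♙ ♙ ♙ ♙ ♔ ♙ ♙
♖ ♘ ♗ ♕ · ♗ ♘ ♖


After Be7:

♜ ♞ ♝ ♛ ♚ · ♞ ♜
♟ ♟ · ♟ ♝ ♟ ♟ ♟
· · · · · · · ·
· · ♟ · ♟ ♙ · ·
· · · · · · · ·
· · · · · · · ·
♙ ♙ ♙ ♙ ♙ ♔ ♙ ♙
♖ ♘ ♗ ♕ · ♗ ♘ ♖


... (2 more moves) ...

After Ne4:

♜ ♞ ♝ ♛ ♚ · ♞ ♜
♟ ♟ · ♟ · ♟ ♟ ♟
· · · · · ♝ · ·
· · ♟ · ♟ ♙ · ·
· · · · ♘ · · ·
· · · · · · · ·
♙ ♙ ♙ ♙ ♙ ♔ ♙ ♙
♖ · ♗ ♕ · ♗ ♘ ♖


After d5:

♜ ♞ ♝ ♛ ♚ · ♞ ♜
♟ ♟ · · · ♟ ♟ ♟
· · · · · ♝ · ·
· · ♟ ♟ ♟ ♙ · ·
· · · · ♘ · · ·
· · · · · · · ·
♙ ♙ ♙ ♙ ♙ ♔ ♙ ♙
♖ · ♗ ♕ · ♗ ♘ ♖



  a b c d e f g h
  ─────────────────
8│♜ ♞ ♝ ♛ ♚ · ♞ ♜│8
7│♟ ♟ · · · ♟ ♟ ♟│7
6│· · · · · ♝ · ·│6
5│· · ♟ ♟ ♟ ♙ · ·│5
4│· · · · ♘ · · ·│4
3│· · · · · · · ·│3
2│♙ ♙ ♙ ♙ ♙ ♔ ♙ ♙│2
1│♖ · ♗ ♕ · ♗ ♘ ♖│1
  ─────────────────
  a b c d e f g h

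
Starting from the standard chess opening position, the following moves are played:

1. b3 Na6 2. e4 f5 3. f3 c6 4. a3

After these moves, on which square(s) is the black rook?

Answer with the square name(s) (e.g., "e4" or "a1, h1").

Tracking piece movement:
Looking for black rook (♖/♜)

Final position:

  a b c d e f g h
  ─────────────────
8│♜ · ♝ ♛ ♚ ♝ ♞ ♜│8
7│♟ ♟ · ♟ ♟ · ♟ ♟│7
6│♞ · ♟ · · · · ·│6
5│· · · · · ♟ · ·│5
4│· · · · ♙ · · ·│4
3│♙ ♙ · · · ♙ · ·│3
2│· · ♙ ♙ · · ♙ ♙│2
1│♖ ♘ ♗ ♕ ♔ ♗ ♘ ♖│1
  ─────────────────
  a b c d e f g h


a8, h8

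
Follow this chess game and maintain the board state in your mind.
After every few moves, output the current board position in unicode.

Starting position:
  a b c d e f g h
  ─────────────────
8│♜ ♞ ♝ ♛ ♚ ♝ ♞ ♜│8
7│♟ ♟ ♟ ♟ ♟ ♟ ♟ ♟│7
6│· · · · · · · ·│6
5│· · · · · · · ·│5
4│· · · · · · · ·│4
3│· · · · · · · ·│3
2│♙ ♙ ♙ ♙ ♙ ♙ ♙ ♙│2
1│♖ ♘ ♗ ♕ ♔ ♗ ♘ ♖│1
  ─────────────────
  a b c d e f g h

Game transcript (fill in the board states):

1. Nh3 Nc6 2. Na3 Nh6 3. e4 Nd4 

  a b c d e f g h
  ─────────────────
8│♜ · ♝ ♛ ♚ ♝ · ♜│8
7│♟ ♟ ♟ ♟ ♟ ♟ ♟ ♟│7
6│· · · · · · · ♞│6
5│· · · · · · · ·│5
4│· · · ♞ ♙ · · ·│4
3│♘ · · · · · · ♘│3
2│♙ ♙ ♙ ♙ · ♙ ♙ ♙│2
1│♖ · ♗ ♕ ♔ ♗ · ♖│1
  ─────────────────
  a b c d e f g h

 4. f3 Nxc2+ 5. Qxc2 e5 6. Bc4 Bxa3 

  a b c d e f g h
  ─────────────────
8│♜ · ♝ ♛ ♚ · · ♜│8
7│♟ ♟ ♟ ♟ · ♟ ♟ ♟│7
6│· · · · · · · ♞│6
5│· · · · ♟ · · ·│5
4│· · ♗ · ♙ · · ·│4
3│♝ · · · · ♙ · ♘│3
2│♙ ♙ ♕ ♙ · · ♙ ♙│2
1│♖ · ♗ · ♔ · · ♖│1
  ─────────────────
  a b c d e f g h

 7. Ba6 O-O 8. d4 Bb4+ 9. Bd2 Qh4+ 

  a b c d e f g h
  ─────────────────
8│♜ · ♝ · · ♜ ♚ ·│8
7│♟ ♟ ♟ ♟ · ♟ ♟ ♟│7
6│♗ · · · · · · ♞│6
5│· · · · ♟ · · ·│5
4│· ♝ · ♙ ♙ · · ♛│4
3│· · · · · ♙ · ♘│3
2│♙ ♙ ♕ ♗ · · ♙ ♙│2
1│♖ · · · ♔ · · ♖│1
  ─────────────────
  a b c d e f g h

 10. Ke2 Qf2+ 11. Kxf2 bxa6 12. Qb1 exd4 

  a b c d e f g h
  ─────────────────
8│♜ · ♝ · · ♜ ♚ ·│8
7│♟ · ♟ ♟ · ♟ ♟ ♟│7
6│♟ · · · · · · ♞│6
5│· · · · · · · ·│5
4│· ♝ · ♟ ♙ · · ·│4
3│· · · · · ♙ · ♘│3
2│♙ ♙ · ♗ · ♔ ♙ ♙│2
1│♖ ♕ · · · · · ♖│1
  ─────────────────
  a b c d e f g h

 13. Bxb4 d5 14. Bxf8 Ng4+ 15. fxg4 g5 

  a b c d e f g h
  ─────────────────
8│♜ · ♝ · · ♗ ♚ ·│8
7│♟ · ♟ · · ♟ · ♟│7
6│♟ · · · · · · ·│6
5│· · · ♟ · · ♟ ·│5
4│· · · ♟ ♙ · ♙ ·│4
3│· · · · · · · ♘│3
2│♙ ♙ · · · ♔ ♙ ♙│2
1│♖ ♕ · · · · · ♖│1
  ─────────────────
  a b c d e f g h

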